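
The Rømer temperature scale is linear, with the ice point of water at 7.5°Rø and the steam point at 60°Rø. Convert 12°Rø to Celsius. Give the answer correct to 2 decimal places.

8.57°C

Linear interpolation between the fixed points: C = (12 - 7.5) × 100 / (60 - 7.5) = 8.5714°C.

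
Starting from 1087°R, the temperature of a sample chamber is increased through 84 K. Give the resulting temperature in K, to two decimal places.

687.89 K

Initial temperature in Celsius: (1087 - 491.67) × 5/9 = 330.7389°C.
The 84 K change is an interval; Kelvin and Celsius degrees are the same size, so ΔC = +84°C.
Final Celsius temperature: 330.7389 + 84.0000 = 414.7389°C.
In kelvin: 414.7389 + 273.15 = 687.89 K.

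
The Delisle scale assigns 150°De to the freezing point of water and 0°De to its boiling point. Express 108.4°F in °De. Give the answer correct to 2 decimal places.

First in Celsius: (108.4 - 32) × 5/9 = 42.4444°C.
Linearly onto the Delisle scale: 150 + (42.4444 / 100) × (0 - 150) = 86.33°De.

86.33°De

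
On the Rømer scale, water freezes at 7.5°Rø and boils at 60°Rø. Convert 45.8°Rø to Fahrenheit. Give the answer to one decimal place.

Linear interpolation between the fixed points: C = (45.8 - 7.5) × 100 / (60 - 7.5) = 72.9524°C.
Then 72.9524 × 1.8 + 32 = 163.3°F.

163.3°F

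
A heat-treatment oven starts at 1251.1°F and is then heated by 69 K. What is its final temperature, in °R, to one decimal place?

Initial temperature in Celsius: (1251.1 - 32) × 5/9 = 677.2778°C.
The 69 K change is an interval; Kelvin and Celsius degrees are the same size, so ΔC = +69°C.
Final Celsius temperature: 677.2778 + 69.0000 = 746.2778°C.
In Rankine: 746.2778 × 1.8 + 491.67 = 1835.0°R.

1835.0°R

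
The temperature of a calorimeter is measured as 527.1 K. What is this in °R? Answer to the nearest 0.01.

948.78°R

In Celsius: 527.1 - 273.15 = 253.9500°C.
In Rankine: 253.9500 × 1.8 + 491.67 = 948.78°R.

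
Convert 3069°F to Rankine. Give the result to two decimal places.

3528.67°R

In Celsius: (3069 - 32) × 5/9 = 1687.2222°C.
In Rankine: 1687.2222 × 1.8 + 491.67 = 3528.67°R.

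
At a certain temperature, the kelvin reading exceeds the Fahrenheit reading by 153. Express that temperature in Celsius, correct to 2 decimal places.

110.19°C

Let x be the Fahrenheit reading; then the kelvin reading is 5/9·x + 255.372.
(5/9·x + 255.372) - x = 153  ⇒  (-4/9)·x = -102.372  ⇒  x = 230.3375°F.
In Celsius: (230.3375 - 32) × 5/9 = 110.19°C.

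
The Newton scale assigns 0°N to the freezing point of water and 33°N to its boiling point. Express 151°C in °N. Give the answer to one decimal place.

Linearly onto the Newton scale: 0 + (151.0000 / 100) × (33 - 0) = 49.8°N.

49.8°N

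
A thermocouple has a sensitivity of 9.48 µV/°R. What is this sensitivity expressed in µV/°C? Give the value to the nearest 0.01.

17.06 µV/°C

Since only a temperature interval is involved, the additive offset between the scales drops out.
A change of 1°C is a change of 1.8°R, so per °C the value is 9.48 × 1.8 = 17.06.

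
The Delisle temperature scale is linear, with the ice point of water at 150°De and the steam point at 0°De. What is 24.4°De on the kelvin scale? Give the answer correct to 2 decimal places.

Linear interpolation between the fixed points: C = (24.4 - 150) × 100 / (0 - 150) = 83.7333°C.
Then 83.7333 + 273.15 = 356.88 K.

356.88 K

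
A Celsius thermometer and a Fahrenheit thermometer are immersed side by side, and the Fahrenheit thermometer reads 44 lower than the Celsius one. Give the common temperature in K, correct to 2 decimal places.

178.15 K

Let x be the Celsius reading; then the Fahrenheit reading is 1.8·x + 32.
(1.8·x + 32) - x = -44  ⇒  (0.8)·x = -76  ⇒  x = -95.0000°C.
In kelvin: -95.0000 + 273.15 = 178.15 K.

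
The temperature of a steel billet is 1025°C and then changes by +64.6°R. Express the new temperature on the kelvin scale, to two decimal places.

The 64.6°R change is an interval, so only the factor 5/9 applies: +64.6 × 5/9 = +35.8889°C.
Final Celsius temperature: 1025.0000 + 35.8889 = 1060.8889°C.
In kelvin: 1060.8889 + 273.15 = 1334.04 K.

1334.04 K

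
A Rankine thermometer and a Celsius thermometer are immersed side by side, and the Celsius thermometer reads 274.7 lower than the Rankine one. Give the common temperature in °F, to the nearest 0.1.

-456.2°F

Let x be the Rankine reading; then the Celsius reading is 5/9·x - 273.15.
(5/9·x - 273.15) - x = -274.7  ⇒  (-4/9)·x = -1.55  ⇒  x = 3.4875°R.
In Celsius: (3.4875 - 491.67) × 5/9 = -271.2125°C.
In Fahrenheit: -271.2125 × 1.8 + 32 = -456.2°F.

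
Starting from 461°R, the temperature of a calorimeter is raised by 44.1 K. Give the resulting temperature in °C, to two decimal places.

Initial temperature in Celsius: (461 - 491.67) × 5/9 = -17.0389°C.
The 44.1 K change is an interval; Kelvin and Celsius degrees are the same size, so ΔC = +44.1°C.
Final Celsius temperature: -17.0389 + 44.1000 = 27.0611°C.

27.06°C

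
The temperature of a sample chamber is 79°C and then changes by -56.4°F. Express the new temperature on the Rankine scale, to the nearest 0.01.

577.47°R

The 56.4°F change is an interval, so only the factor 5/9 applies: -56.4 × 5/9 = -31.3333°C.
Final Celsius temperature: 79.0000 - 31.3333 = 47.6667°C.
In Rankine: 47.6667 × 1.8 + 491.67 = 577.47°R.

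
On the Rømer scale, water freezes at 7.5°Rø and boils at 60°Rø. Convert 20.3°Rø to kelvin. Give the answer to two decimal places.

Linear interpolation between the fixed points: C = (20.3 - 7.5) × 100 / (60 - 7.5) = 24.3810°C.
Then 24.3810 + 273.15 = 297.53 K.

297.53 K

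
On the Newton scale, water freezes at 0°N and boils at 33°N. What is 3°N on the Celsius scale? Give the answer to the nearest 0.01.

9.09°C

Linear interpolation between the fixed points: C = (3 - 0) × 100 / (33 - 0) = 9.0909°C.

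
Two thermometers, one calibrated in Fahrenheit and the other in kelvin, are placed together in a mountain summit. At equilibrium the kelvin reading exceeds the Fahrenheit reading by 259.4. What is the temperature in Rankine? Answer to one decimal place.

Let x be the Fahrenheit reading; then the kelvin reading is 5/9·x + 255.372.
(5/9·x + 255.372) - x = 259.4  ⇒  (-4/9)·x = 4.02778  ⇒  x = -9.0625°F.
In Celsius: (-9.0625 - 32) × 5/9 = -22.8125°C.
In Rankine: -22.8125 × 1.8 + 491.67 = 450.6°R.

450.6°R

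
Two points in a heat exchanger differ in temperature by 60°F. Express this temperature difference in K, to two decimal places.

Only the scale ratio 5/9 matters for a change in temperature.
60 × 5/9 = 33.33.

33.33 K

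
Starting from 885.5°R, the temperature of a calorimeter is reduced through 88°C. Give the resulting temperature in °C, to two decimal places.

130.79°C

Initial temperature in Celsius: (885.5 - 491.67) × 5/9 = 218.7944°C.
Final Celsius temperature: 218.7944 - 88.0000 = 130.7944°C.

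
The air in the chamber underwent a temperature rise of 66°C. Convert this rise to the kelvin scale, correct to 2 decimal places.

Celsius and kelvin degrees are the same size, so the interval is unchanged: 66.00.

66.00 K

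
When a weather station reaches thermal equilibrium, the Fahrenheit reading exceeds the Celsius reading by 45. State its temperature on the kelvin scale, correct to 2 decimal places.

289.40 K

Let x be the Fahrenheit reading; then the Celsius reading is 5/9·x - 17.7778.
(5/9·x - 17.7778) - x = -45  ⇒  (-4/9)·x = -27.2222  ⇒  x = 61.2500°F.
In Celsius: (61.25 - 32) × 5/9 = 16.2500°C.
In kelvin: 16.2500 + 273.15 = 289.40 K.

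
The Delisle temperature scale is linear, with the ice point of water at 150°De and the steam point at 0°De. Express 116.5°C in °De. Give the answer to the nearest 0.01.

Linearly onto the Delisle scale: 150 + (116.5000 / 100) × (0 - 150) = -24.75°De.

-24.75°De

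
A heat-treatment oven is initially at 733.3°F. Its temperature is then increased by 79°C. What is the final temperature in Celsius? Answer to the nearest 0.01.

Initial temperature in Celsius: (733.3 - 32) × 5/9 = 389.6111°C.
Final Celsius temperature: 389.6111 + 79.0000 = 468.6111°C.

468.61°C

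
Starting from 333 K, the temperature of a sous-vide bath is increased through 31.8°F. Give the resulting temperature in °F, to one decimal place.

Initial temperature in Celsius: 333 - 273.15 = 59.8500°C.
The 31.8°F change is an interval, so only the factor 5/9 applies: +31.8 × 5/9 = +17.6667°C.
Final Celsius temperature: 59.8500 + 17.6667 = 77.5167°C.
In Fahrenheit: 77.5167 × 1.8 + 32 = 171.5°F.

171.5°F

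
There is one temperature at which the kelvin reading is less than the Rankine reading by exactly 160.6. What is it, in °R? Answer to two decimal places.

Let R be the Rankine reading. The kelvin reading is K = 5/9·R.
Require K - R = -160.6: (-4/9)·R = -160.6.
R = (-160.6) / (-4/9) = 361.35.

361.35°R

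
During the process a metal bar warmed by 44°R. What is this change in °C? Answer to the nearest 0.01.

24.44°C

For a temperature interval the offset drops out; only the factor 5/9 applies.
44 × 5/9 = 24.44.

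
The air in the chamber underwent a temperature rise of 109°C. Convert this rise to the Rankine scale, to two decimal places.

An interval of 1°C corresponds to 1.8°R.
109 × 1.8 = 196.20.

196.20°R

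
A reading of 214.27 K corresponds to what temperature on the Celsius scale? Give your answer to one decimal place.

-58.9°C

In Celsius: 214.27 - 273.15 = -58.8800°C.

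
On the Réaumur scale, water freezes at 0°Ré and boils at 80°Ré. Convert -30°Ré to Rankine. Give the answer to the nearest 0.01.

424.17°R

Linear interpolation between the fixed points: C = (-30 - 0) × 100 / (80 - 0) = -37.5000°C.
Then -37.5000 × 1.8 + 491.67 = 424.17°R.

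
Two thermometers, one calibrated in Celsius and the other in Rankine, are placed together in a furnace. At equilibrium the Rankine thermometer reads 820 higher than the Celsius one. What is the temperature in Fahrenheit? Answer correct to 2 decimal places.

770.74°F

Let x be the Celsius reading; then the Rankine reading is 1.8·x + 491.67.
(1.8·x + 491.67) - x = 820  ⇒  (0.8)·x = 328.33  ⇒  x = 410.4125°C.
In Fahrenheit: 410.4125 × 1.8 + 32 = 770.74°F.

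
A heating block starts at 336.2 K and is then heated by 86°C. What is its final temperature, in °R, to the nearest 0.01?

759.96°R

Initial temperature in Celsius: 336.2 - 273.15 = 63.0500°C.
Final Celsius temperature: 63.0500 + 86.0000 = 149.0500°C.
In Rankine: 149.0500 × 1.8 + 491.67 = 759.96°R.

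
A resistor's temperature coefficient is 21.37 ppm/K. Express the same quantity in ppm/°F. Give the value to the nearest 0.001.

The quantity depends on a temperature interval, so only the ratio of degree sizes applies; the offset between the scales is irrelevant.
A change of 1°F is a change of 5/9 K, so per °F the value is 21.37 × 5/9 = 11.872.

11.872 ppm/°F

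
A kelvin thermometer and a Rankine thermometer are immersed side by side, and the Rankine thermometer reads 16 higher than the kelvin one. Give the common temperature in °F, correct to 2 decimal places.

-423.67°F

Let x be the kelvin reading; then the Rankine reading is 1.8·x.
(1.8·x) - x = 16  ⇒  (0.8)·x = 16  ⇒  x = 20.0000 K.
In Celsius: 20 - 273.15 = -253.1500°C.
In Fahrenheit: -253.1500 × 1.8 + 32 = -423.67°F.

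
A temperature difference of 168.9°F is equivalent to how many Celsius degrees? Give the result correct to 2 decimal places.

93.83°C

An interval of 1°F corresponds to 5/9°C.
168.9 × 5/9 = 93.83.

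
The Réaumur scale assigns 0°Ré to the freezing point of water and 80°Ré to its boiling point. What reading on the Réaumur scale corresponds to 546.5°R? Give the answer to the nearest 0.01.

24.37°Ré

First in Celsius: (546.5 - 491.67) × 5/9 = 30.4611°C.
Linearly onto the Réaumur scale: 0 + (30.4611 / 100) × (80 - 0) = 24.37°Ré.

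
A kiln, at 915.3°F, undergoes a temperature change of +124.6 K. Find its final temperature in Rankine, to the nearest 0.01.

Initial temperature in Celsius: (915.3 - 32) × 5/9 = 490.7222°C.
The 124.6 K change is an interval; Kelvin and Celsius degrees are the same size, so ΔC = +124.6°C.
Final Celsius temperature: 490.7222 + 124.6000 = 615.3222°C.
In Rankine: 615.3222 × 1.8 + 491.67 = 1599.25°R.

1599.25°R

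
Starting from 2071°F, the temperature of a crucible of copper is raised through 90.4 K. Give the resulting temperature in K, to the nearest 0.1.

1496.3 K

Initial temperature in Celsius: (2071 - 32) × 5/9 = 1132.7778°C.
The 90.4 K change is an interval; Kelvin and Celsius degrees are the same size, so ΔC = +90.4°C.
Final Celsius temperature: 1132.7778 + 90.4000 = 1223.1778°C.
In kelvin: 1223.1778 + 273.15 = 1496.3 K.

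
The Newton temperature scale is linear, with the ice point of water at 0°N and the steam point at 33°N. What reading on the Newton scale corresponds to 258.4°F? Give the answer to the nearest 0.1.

First in Celsius: (258.4 - 32) × 5/9 = 125.7778°C.
Linearly onto the Newton scale: 0 + (125.7778 / 100) × (33 - 0) = 41.5°N.

41.5°N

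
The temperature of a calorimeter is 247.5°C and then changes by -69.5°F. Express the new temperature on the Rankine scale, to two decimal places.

The 69.5°F change is an interval, so only the factor 5/9 applies: -69.5 × 5/9 = -38.6111°C.
Final Celsius temperature: 247.5000 - 38.6111 = 208.8889°C.
In Rankine: 208.8889 × 1.8 + 491.67 = 867.67°R.

867.67°R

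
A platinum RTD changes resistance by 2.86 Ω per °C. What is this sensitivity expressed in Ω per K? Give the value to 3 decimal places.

2.860 Ω per K

Since only a temperature interval is involved, the additive offset between the scales drops out.
A change of 1 K is a change of 1°C, so per K the value is 2.86 × 1 = 2.860.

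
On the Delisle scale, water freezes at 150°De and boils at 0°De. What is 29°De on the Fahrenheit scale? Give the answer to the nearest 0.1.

177.2°F

Linear interpolation between the fixed points: C = (29 - 150) × 100 / (0 - 150) = 80.6667°C.
Then 80.6667 × 1.8 + 32 = 177.2°F.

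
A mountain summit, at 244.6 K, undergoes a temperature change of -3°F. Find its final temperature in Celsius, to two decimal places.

Initial temperature in Celsius: 244.6 - 273.15 = -28.5500°C.
The 3°F change is an interval, so only the factor 5/9 applies: -3 × 5/9 = -1.6667°C.
Final Celsius temperature: -28.5500 - 1.6667 = -30.2167°C.

-30.22°C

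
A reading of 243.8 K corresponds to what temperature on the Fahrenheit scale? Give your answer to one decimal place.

In Celsius: 243.8 - 273.15 = -29.3500°C.
In Fahrenheit: -29.3500 × 1.8 + 32 = -20.8°F.

-20.8°F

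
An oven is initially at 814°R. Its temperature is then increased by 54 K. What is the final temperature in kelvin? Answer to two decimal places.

Initial temperature in Celsius: (814 - 491.67) × 5/9 = 179.0722°C.
The 54 K change is an interval; Kelvin and Celsius degrees are the same size, so ΔC = +54°C.
Final Celsius temperature: 179.0722 + 54.0000 = 233.0722°C.
In kelvin: 233.0722 + 273.15 = 506.22 K.

506.22 K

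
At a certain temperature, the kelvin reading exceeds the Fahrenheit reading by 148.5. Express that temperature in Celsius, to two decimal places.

Let x be the Fahrenheit reading; then the kelvin reading is 5/9·x + 255.372.
(5/9·x + 255.372) - x = 148.5  ⇒  (-4/9)·x = -106.872  ⇒  x = 240.4625°F.
In Celsius: (240.4625 - 32) × 5/9 = 115.81°C.

115.81°C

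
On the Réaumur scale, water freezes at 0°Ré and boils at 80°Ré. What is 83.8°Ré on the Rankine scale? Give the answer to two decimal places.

Linear interpolation between the fixed points: C = (83.8 - 0) × 100 / (80 - 0) = 104.7500°C.
Then 104.7500 × 1.8 + 491.67 = 680.22°R.

680.22°R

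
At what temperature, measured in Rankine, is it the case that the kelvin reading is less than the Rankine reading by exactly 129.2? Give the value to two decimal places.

290.70°R

Let R be the Rankine reading. The kelvin reading is K = 5/9·R.
Require K - R = -129.2: (-4/9)·R = -129.2.
R = (-129.2) / (-4/9) = 290.70.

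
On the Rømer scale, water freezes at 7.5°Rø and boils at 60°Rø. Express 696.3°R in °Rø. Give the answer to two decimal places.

67.18°Rø

First in Celsius: (696.3 - 491.67) × 5/9 = 113.6833°C.
Linearly onto the Rømer scale: 7.5 + (113.6833 / 100) × (60 - 7.5) = 67.18°Rø.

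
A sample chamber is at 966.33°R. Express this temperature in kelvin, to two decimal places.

536.85 K

In Celsius: (966.33 - 491.67) × 5/9 = 263.7000°C.
In kelvin: 263.7000 + 273.15 = 536.85 K.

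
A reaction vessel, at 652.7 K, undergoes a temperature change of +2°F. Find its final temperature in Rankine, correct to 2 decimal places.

1176.86°R

Initial temperature in Celsius: 652.7 - 273.15 = 379.5500°C.
The 2°F change is an interval, so only the factor 5/9 applies: +2 × 5/9 = +1.1111°C.
Final Celsius temperature: 379.5500 + 1.1111 = 380.6611°C.
In Rankine: 380.6611 × 1.8 + 491.67 = 1176.86°R.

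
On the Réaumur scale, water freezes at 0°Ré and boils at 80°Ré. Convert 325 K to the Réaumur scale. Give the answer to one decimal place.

41.5°Ré

First in Celsius: 325 - 273.15 = 51.8500°C.
Linearly onto the Réaumur scale: 0 + (51.8500 / 100) × (80 - 0) = 41.5°Ré.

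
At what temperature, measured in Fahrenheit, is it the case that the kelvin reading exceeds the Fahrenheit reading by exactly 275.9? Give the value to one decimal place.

-46.2°F

Let F be the Fahrenheit reading. The kelvin reading is K = 5/9·F + 255.372.
Require K - F = 275.9: (-4/9)·F + 255.372 = 275.9.
F = (275.9 - 255.372) / (-4/9) = -46.2.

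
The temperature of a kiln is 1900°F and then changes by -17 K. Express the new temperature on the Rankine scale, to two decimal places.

2329.07°R

Initial temperature in Celsius: (1900 - 32) × 5/9 = 1037.7778°C.
The 17 K change is an interval; Kelvin and Celsius degrees are the same size, so ΔC = -17°C.
Final Celsius temperature: 1037.7778 - 17.0000 = 1020.7778°C.
In Rankine: 1020.7778 × 1.8 + 491.67 = 2329.07°R.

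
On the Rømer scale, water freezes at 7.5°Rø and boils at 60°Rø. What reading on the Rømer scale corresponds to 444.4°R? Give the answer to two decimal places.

-6.29°Rø

First in Celsius: (444.4 - 491.67) × 5/9 = -26.2611°C.
Linearly onto the Rømer scale: 7.5 + (-26.2611 / 100) × (60 - 7.5) = -6.29°Rø.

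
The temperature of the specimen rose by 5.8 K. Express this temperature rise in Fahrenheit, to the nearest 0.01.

An interval of 1 K corresponds to 1.8°F.
5.8 × 1.8 = 10.44.

10.44°F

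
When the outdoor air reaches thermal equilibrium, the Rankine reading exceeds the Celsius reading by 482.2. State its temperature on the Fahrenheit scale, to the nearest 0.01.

Let x be the Celsius reading; then the Rankine reading is 1.8·x + 491.67.
(1.8·x + 491.67) - x = 482.2  ⇒  (0.8)·x = -9.47  ⇒  x = -11.8375°C.
In Fahrenheit: -11.8375 × 1.8 + 32 = 10.69°F.

10.69°F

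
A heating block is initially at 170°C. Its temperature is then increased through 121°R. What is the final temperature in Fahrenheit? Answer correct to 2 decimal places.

459.00°F

The 121°R change is an interval, so only the factor 5/9 applies: +121 × 5/9 = +67.2222°C.
Final Celsius temperature: 170.0000 + 67.2222 = 237.2222°C.
In Fahrenheit: 237.2222 × 1.8 + 32 = 459.00°F.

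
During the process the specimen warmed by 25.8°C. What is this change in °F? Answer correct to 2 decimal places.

46.44°F

Only the scale ratio 1.8 matters for a change in temperature.
25.8 × 1.8 = 46.44.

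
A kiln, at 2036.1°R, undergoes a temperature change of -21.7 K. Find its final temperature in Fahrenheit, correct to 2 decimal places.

1537.37°F

Initial temperature in Celsius: (2036.1 - 491.67) × 5/9 = 858.0167°C.
The 21.7 K change is an interval; Kelvin and Celsius degrees are the same size, so ΔC = -21.7°C.
Final Celsius temperature: 858.0167 - 21.7000 = 836.3167°C.
In Fahrenheit: 836.3167 × 1.8 + 32 = 1537.37°F.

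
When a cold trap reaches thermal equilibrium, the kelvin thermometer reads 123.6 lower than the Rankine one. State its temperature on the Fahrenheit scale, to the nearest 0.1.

-181.6°F

Let x be the Rankine reading; then the kelvin reading is 5/9·x.
(5/9·x) - x = -123.6  ⇒  (-4/9)·x = -123.6  ⇒  x = 278.1000°R.
In Celsius: (278.1 - 491.67) × 5/9 = -118.6500°C.
In Fahrenheit: -118.6500 × 1.8 + 32 = -181.6°F.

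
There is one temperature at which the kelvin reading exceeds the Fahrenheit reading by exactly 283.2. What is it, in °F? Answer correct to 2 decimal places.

-62.61°F

Let F be the Fahrenheit reading. The kelvin reading is K = 5/9·F + 255.372.
Require K - F = 283.2: (-4/9)·F + 255.372 = 283.2.
F = (283.2 - 255.372) / (-4/9) = -62.61.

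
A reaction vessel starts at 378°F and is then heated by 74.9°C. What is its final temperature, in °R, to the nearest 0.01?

972.49°R

Initial temperature in Celsius: (378 - 32) × 5/9 = 192.2222°C.
Final Celsius temperature: 192.2222 + 74.9000 = 267.1222°C.
In Rankine: 267.1222 × 1.8 + 491.67 = 972.49°R.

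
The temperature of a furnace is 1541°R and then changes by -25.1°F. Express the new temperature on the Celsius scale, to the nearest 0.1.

Initial temperature in Celsius: (1541 - 491.67) × 5/9 = 582.9611°C.
The 25.1°F change is an interval, so only the factor 5/9 applies: -25.1 × 5/9 = -13.9444°C.
Final Celsius temperature: 582.9611 - 13.9444 = 569.0167°C.

569.0°C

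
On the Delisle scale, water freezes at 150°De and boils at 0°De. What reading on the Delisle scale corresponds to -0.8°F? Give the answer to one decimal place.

First in Celsius: (-0.8 - 32) × 5/9 = -18.2222°C.
Linearly onto the Delisle scale: 150 + (-18.2222 / 100) × (0 - 150) = 177.3°De.

177.3°De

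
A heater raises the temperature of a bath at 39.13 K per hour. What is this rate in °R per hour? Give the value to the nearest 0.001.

70.434 °R/hour

The quantity depends on a temperature interval, so only the ratio of degree sizes applies; the offset between the scales is irrelevant.
A change of 1 K is a change of 1.8°R, so 39.13 × 1.8 = 70.434.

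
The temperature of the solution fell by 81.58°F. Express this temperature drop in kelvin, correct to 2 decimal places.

45.32 K

Only the scale ratio 5/9 matters for a change in temperature.
81.58 × 5/9 = 45.32.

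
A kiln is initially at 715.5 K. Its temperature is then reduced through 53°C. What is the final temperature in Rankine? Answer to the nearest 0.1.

1192.5°R

Initial temperature in Celsius: 715.5 - 273.15 = 442.3500°C.
Final Celsius temperature: 442.3500 - 53.0000 = 389.3500°C.
In Rankine: 389.3500 × 1.8 + 491.67 = 1192.5°R.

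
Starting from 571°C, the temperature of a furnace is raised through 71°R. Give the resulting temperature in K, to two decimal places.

883.59 K

The 71°R change is an interval, so only the factor 5/9 applies: +71 × 5/9 = +39.4444°C.
Final Celsius temperature: 571.0000 + 39.4444 = 610.4444°C.
In kelvin: 610.4444 + 273.15 = 883.59 K.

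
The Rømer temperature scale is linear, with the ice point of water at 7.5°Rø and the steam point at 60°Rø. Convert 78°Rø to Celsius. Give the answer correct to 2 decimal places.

134.29°C

Linear interpolation between the fixed points: C = (78 - 7.5) × 100 / (60 - 7.5) = 134.2857°C.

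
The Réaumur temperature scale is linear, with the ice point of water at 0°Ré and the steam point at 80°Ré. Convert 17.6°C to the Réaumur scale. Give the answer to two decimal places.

Linearly onto the Réaumur scale: 0 + (17.6000 / 100) × (80 - 0) = 14.08°Ré.

14.08°Ré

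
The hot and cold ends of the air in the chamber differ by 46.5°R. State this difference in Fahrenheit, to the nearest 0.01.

Rankine and Fahrenheit degrees are the same size, so the interval is unchanged: 46.50.

46.50°F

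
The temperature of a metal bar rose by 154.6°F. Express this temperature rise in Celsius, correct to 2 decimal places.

Only the scale ratio 5/9 matters for a change in temperature.
154.6 × 5/9 = 85.89.

85.89°C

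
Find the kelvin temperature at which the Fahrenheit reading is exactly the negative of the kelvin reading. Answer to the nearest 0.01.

164.17 K

Let K be the kelvin reading. The Fahrenheit reading is F = 1.8·K - 459.67.
Require F = -1·K: 1.8·K - 459.67 = -1·K.
(2.8)·K = 459.67  ⇒  K = 164.17.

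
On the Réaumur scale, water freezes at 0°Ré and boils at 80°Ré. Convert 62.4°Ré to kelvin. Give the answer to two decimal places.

351.15 K

Linear interpolation between the fixed points: C = (62.4 - 0) × 100 / (80 - 0) = 78.0000°C.
Then 78.0000 + 273.15 = 351.15 K.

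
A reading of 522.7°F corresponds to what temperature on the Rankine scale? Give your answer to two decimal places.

In Celsius: (522.7 - 32) × 5/9 = 272.6111°C.
In Rankine: 272.6111 × 1.8 + 491.67 = 982.37°R.

982.37°R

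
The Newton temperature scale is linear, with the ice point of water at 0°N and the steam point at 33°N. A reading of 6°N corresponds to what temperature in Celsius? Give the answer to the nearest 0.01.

18.18°C

Linear interpolation between the fixed points: C = (6 - 0) × 100 / (33 - 0) = 18.1818°C.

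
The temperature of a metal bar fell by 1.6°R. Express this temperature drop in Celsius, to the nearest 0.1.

An interval of 1°R corresponds to 5/9°C.
1.6 × 5/9 = 0.9.

0.9°C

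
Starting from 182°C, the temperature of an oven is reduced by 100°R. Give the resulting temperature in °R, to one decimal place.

The 100°R change is an interval, so only the factor 5/9 applies: -100 × 5/9 = -55.5556°C.
Final Celsius temperature: 182.0000 - 55.5556 = 126.4444°C.
In Rankine: 126.4444 × 1.8 + 491.67 = 719.3°R.

719.3°R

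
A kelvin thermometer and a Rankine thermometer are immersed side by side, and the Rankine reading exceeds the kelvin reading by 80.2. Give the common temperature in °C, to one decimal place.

-172.9°C

Let x be the kelvin reading; then the Rankine reading is 1.8·x.
(1.8·x) - x = 80.2  ⇒  (0.8)·x = 80.2  ⇒  x = 100.2500 K.
In Celsius: 100.25 - 273.15 = -172.9°C.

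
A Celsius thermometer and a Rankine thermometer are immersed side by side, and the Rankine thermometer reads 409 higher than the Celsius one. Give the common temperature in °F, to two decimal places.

Let x be the Celsius reading; then the Rankine reading is 1.8·x + 491.67.
(1.8·x + 491.67) - x = 409  ⇒  (0.8)·x = -82.67  ⇒  x = -103.3375°C.
In Fahrenheit: -103.3375 × 1.8 + 32 = -154.01°F.

-154.01°F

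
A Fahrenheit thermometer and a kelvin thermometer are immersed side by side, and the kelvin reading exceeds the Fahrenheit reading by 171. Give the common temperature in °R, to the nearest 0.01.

649.51°R

Let x be the Fahrenheit reading; then the kelvin reading is 5/9·x + 255.372.
(5/9·x + 255.372) - x = 171  ⇒  (-4/9)·x = -84.3722  ⇒  x = 189.8375°F.
In Celsius: (189.8375 - 32) × 5/9 = 87.6875°C.
In Rankine: 87.6875 × 1.8 + 491.67 = 649.51°R.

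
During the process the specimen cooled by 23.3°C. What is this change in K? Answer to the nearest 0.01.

23.30 K

Celsius and kelvin degrees are the same size, so the interval is unchanged: 23.30.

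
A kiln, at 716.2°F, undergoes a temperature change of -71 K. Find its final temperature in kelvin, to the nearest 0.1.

582.3 K

Initial temperature in Celsius: (716.2 - 32) × 5/9 = 380.1111°C.
The 71 K change is an interval; Kelvin and Celsius degrees are the same size, so ΔC = -71°C.
Final Celsius temperature: 380.1111 - 71.0000 = 309.1111°C.
In kelvin: 309.1111 + 273.15 = 582.3 K.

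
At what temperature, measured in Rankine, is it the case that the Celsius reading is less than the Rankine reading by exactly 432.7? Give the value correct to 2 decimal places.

Let R be the Rankine reading. The Celsius reading is C = 5/9·R - 273.15.
Require C - R = -432.7: (-4/9)·R - 273.15 = -432.7.
R = (-432.7 + 273.15) / (-4/9) = 358.99.

358.99°R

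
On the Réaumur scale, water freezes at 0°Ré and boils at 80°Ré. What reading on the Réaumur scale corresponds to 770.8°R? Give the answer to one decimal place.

First in Celsius: (770.8 - 491.67) × 5/9 = 155.0722°C.
Linearly onto the Réaumur scale: 0 + (155.0722 / 100) × (80 - 0) = 124.1°Ré.

124.1°Ré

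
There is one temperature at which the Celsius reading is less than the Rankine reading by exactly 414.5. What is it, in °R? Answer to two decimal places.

318.04°R

Let R be the Rankine reading. The Celsius reading is C = 5/9·R - 273.15.
Require C - R = -414.5: (-4/9)·R - 273.15 = -414.5.
R = (-414.5 + 273.15) / (-4/9) = 318.04.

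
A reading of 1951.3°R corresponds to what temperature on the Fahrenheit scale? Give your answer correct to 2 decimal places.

In Celsius: (1951.3 - 491.67) × 5/9 = 810.9056°C.
In Fahrenheit: 810.9056 × 1.8 + 32 = 1491.63°F.

1491.63°F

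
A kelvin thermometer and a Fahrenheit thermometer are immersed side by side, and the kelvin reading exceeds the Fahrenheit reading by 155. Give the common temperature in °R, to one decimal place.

Let x be the kelvin reading; then the Fahrenheit reading is 1.8·x - 459.67.
(1.8·x - 459.67) - x = -155  ⇒  (0.8)·x = 304.67  ⇒  x = 380.8375 K.
In Celsius: 380.8375 - 273.15 = 107.6875°C.
In Rankine: 107.6875 × 1.8 + 491.67 = 685.5°R.

685.5°R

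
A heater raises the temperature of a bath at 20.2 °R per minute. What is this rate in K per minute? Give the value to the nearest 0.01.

11.22 K/minute

Since only a temperature interval is involved, the additive offset between the scales drops out.
A change of 1°R is a change of 5/9 K, so 20.2 × 5/9 = 11.22.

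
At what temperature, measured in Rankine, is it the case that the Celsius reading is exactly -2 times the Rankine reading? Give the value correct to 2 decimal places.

Let R be the Rankine reading. The Celsius reading is C = 5/9·R - 273.15.
Require C = -2·R: 5/9·R - 273.15 = -2·R.
(23/9)·R = 273.15  ⇒  R = 106.88.

106.88°R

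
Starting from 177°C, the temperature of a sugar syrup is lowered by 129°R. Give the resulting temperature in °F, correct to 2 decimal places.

The 129°R change is an interval, so only the factor 5/9 applies: -129 × 5/9 = -71.6667°C.
Final Celsius temperature: 177.0000 - 71.6667 = 105.3333°C.
In Fahrenheit: 105.3333 × 1.8 + 32 = 221.60°F.

221.60°F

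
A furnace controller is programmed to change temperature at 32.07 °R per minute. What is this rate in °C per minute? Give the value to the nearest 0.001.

17.817 °C/minute

Since only a temperature interval is involved, the additive offset between the scales drops out.
A change of 1°R is a change of 5/9°C, so 32.07 × 5/9 = 17.817.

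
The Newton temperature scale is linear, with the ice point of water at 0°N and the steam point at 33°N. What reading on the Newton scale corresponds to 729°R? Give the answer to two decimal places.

First in Celsius: (729 - 491.67) × 5/9 = 131.8500°C.
Linearly onto the Newton scale: 0 + (131.8500 / 100) × (33 - 0) = 43.51°N.

43.51°N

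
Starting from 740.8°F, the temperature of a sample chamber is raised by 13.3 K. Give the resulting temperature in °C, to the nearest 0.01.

Initial temperature in Celsius: (740.8 - 32) × 5/9 = 393.7778°C.
The 13.3 K change is an interval; Kelvin and Celsius degrees are the same size, so ΔC = +13.3°C.
Final Celsius temperature: 393.7778 + 13.3000 = 407.0778°C.

407.08°C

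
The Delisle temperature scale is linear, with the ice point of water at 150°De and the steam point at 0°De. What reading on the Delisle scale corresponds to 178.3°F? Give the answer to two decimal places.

28.08°De

First in Celsius: (178.3 - 32) × 5/9 = 81.2778°C.
Linearly onto the Delisle scale: 150 + (81.2778 / 100) × (0 - 150) = 28.08°De.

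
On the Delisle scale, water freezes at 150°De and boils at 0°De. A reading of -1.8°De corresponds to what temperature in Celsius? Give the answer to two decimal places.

101.20°C

Linear interpolation between the fixed points: C = (-1.8 - 150) × 100 / (0 - 150) = 101.2000°C.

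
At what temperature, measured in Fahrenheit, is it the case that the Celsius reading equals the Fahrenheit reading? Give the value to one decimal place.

Let F be the Fahrenheit reading. The Celsius reading is C = 5/9·F - 17.7778.
Set C = F: 5/9·F - 17.7778 = F.
(-4/9)·F = 17.7778  ⇒  F = -40.0.

-40.0°F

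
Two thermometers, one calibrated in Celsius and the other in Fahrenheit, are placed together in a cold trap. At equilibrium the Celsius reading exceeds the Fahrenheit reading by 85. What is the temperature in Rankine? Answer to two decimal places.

Let x be the Celsius reading; then the Fahrenheit reading is 1.8·x + 32.
(1.8·x + 32) - x = -85  ⇒  (0.8)·x = -117  ⇒  x = -146.2500°C.
In Rankine: -146.2500 × 1.8 + 491.67 = 228.42°R.

228.42°R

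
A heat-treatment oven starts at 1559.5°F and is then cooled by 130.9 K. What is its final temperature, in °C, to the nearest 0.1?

717.7°C

Initial temperature in Celsius: (1559.5 - 32) × 5/9 = 848.6111°C.
The 130.9 K change is an interval; Kelvin and Celsius degrees are the same size, so ΔC = -130.9°C.
Final Celsius temperature: 848.6111 - 130.9000 = 717.7111°C.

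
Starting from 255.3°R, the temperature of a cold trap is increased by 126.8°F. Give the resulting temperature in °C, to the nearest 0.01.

-60.87°C

Initial temperature in Celsius: (255.3 - 491.67) × 5/9 = -131.3167°C.
The 126.8°F change is an interval, so only the factor 5/9 applies: +126.8 × 5/9 = +70.4444°C.
Final Celsius temperature: -131.3167 + 70.4444 = -60.8722°C.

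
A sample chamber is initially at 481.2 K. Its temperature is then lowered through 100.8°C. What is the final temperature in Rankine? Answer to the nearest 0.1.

Initial temperature in Celsius: 481.2 - 273.15 = 208.0500°C.
Final Celsius temperature: 208.0500 - 100.8000 = 107.2500°C.
In Rankine: 107.2500 × 1.8 + 491.67 = 684.7°R.

684.7°R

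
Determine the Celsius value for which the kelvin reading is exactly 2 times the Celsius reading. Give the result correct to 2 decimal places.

Let C be the Celsius reading. The kelvin reading is K = 1·C + 273.15.
Require K = 2·C: 1·C + 273.15 = 2·C.
(-1)·C = -273.15  ⇒  C = 273.15.

273.15°C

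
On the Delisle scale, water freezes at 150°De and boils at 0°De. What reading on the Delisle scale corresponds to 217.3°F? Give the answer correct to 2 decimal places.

-4.42°De

First in Celsius: (217.3 - 32) × 5/9 = 102.9444°C.
Linearly onto the Delisle scale: 150 + (102.9444 / 100) × (0 - 150) = -4.42°De.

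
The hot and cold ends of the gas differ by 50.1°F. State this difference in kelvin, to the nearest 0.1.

27.8 K

An interval of 1°F corresponds to 5/9 K.
50.1 × 5/9 = 27.8.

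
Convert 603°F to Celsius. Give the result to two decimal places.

In Celsius: (603 - 32) × 5/9 = 317.2222°C.

317.22°C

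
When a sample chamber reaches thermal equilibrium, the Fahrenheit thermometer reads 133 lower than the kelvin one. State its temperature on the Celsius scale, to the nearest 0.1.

Let x be the kelvin reading; then the Fahrenheit reading is 1.8·x - 459.67.
(1.8·x - 459.67) - x = -133  ⇒  (0.8)·x = 326.67  ⇒  x = 408.3375 K.
In Celsius: 408.3375 - 273.15 = 135.2°C.

135.2°C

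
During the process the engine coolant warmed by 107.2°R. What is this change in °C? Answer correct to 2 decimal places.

59.56°C

An interval of 1°R corresponds to 5/9°C.
107.2 × 5/9 = 59.56.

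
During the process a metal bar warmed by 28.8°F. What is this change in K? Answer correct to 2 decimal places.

For a temperature interval the offset drops out; only the factor 5/9 applies.
28.8 × 5/9 = 16.00.

16.00 K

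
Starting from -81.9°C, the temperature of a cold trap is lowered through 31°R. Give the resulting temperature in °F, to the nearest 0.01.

The 31°R change is an interval, so only the factor 5/9 applies: -31 × 5/9 = -17.2222°C.
Final Celsius temperature: -81.9000 - 17.2222 = -99.1222°C.
In Fahrenheit: -99.1222 × 1.8 + 32 = -146.42°F.

-146.42°F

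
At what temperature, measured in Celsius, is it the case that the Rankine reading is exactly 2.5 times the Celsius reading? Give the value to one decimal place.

Let C be the Celsius reading. The Rankine reading is R = 1.8·C + 491.67.
Require R = 2.5·C: 1.8·C + 491.67 = 2.5·C.
(-0.7)·C = -491.67  ⇒  C = 702.4.

702.4°C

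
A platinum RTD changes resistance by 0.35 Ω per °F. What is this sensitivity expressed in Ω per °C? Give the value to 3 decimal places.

0.630 Ω per °C

Since only a temperature interval is involved, the additive offset between the scales drops out.
A change of 1°C is a change of 1.8°F, so per °C the value is 0.35 × 1.8 = 0.630.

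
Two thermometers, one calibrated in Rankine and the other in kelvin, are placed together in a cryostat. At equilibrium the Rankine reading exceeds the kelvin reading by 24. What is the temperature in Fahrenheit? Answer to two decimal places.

-405.67°F

Let x be the Rankine reading; then the kelvin reading is 5/9·x.
(5/9·x) - x = -24  ⇒  (-4/9)·x = -24  ⇒  x = 54.0000°R.
In Celsius: (54 - 491.67) × 5/9 = -243.1500°C.
In Fahrenheit: -243.1500 × 1.8 + 32 = -405.67°F.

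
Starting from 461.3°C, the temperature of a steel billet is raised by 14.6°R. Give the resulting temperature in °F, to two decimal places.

The 14.6°R change is an interval, so only the factor 5/9 applies: +14.6 × 5/9 = +8.1111°C.
Final Celsius temperature: 461.3000 + 8.1111 = 469.4111°C.
In Fahrenheit: 469.4111 × 1.8 + 32 = 876.94°F.

876.94°F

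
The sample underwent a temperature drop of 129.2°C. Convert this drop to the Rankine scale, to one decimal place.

For a temperature interval the offset drops out; only the factor 1.8 applies.
129.2 × 1.8 = 232.6.

232.6°R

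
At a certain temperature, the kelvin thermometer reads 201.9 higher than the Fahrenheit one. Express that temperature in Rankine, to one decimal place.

Let x be the Fahrenheit reading; then the kelvin reading is 5/9·x + 255.372.
(5/9·x + 255.372) - x = 201.9  ⇒  (-4/9)·x = -53.4722  ⇒  x = 120.3125°F.
In Celsius: (120.3125 - 32) × 5/9 = 49.0625°C.
In Rankine: 49.0625 × 1.8 + 491.67 = 580.0°R.

580.0°R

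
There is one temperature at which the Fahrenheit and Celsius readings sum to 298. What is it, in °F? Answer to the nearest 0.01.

203.00°F

Let F be the Fahrenheit reading. The Celsius reading is C = 5/9·F - 17.7778.
Require F + C = 298: (14/9)·F - 17.7778 = 298.
F = (298 + 17.7778) / (14/9) = 203.00.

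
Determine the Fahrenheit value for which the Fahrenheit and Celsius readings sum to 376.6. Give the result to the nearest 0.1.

253.5°F

Let F be the Fahrenheit reading. The Celsius reading is C = 5/9·F - 17.7778.
Require F + C = 376.6: (14/9)·F - 17.7778 = 376.6.
F = (376.6 + 17.7778) / (14/9) = 253.5.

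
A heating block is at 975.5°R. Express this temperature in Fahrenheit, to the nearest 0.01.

515.83°F

In Celsius: (975.5 - 491.67) × 5/9 = 268.7944°C.
In Fahrenheit: 268.7944 × 1.8 + 32 = 515.83°F.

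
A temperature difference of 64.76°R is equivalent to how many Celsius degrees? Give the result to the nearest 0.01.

Only the scale ratio 5/9 matters for a change in temperature.
64.76 × 5/9 = 35.98.

35.98°C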